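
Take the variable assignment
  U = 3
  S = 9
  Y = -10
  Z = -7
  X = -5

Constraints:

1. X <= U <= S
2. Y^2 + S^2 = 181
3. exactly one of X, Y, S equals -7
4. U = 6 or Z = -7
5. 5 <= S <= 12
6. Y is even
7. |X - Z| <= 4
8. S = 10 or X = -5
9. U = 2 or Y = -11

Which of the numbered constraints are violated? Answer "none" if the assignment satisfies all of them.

Constraints 3, 9 are violated.

1. values -5 <= 3 <= 9 — holds.
2. Y^2 + S^2 = (-10)^2 + 9^2 = 100 + 81 = 181 — holds.
3. X=-5, Y=-10, S=9; 0 of them equal -7, not exactly one — fails.
4. U = 3 ≠ 6, but Z = -7 = -7 (second disjunct) — holds.
5. S = 9 lies in [5, 12] — holds.
6. Y = -10 is even — holds.
7. |-5 - (-7)| = 2; 2 ≤ 4 — holds.
8. S = 9 ≠ 10, but X = -5 = -5 (second disjunct) — holds.
9. U = 3 ≠ 2 and Y = -10 ≠ -11; both disjuncts false — fails.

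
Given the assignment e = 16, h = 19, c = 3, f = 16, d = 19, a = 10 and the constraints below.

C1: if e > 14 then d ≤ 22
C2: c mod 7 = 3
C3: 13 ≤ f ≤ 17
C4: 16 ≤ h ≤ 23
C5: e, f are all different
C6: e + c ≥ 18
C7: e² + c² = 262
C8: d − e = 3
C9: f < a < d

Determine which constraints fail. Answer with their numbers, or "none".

Constraints 5, 7, and 9 do not hold.

C1: e = 16 > 14, so we need d ≤ 22; d = 19 ≤ 22 — holds.
C2: 3 mod 7 = 3 — holds.
C3: f = 16 lies in [13, 17] — holds.
C4: h = 19 lies in [16, 23] — holds.
C5: e = f = 16, not all different — does not hold.
C6: e + c = 16 + 3 = 19; 19 ≥ 18 — holds.
C7: e² + c² = 16² + 3² = 256 + 9 = 265, not 262 — does not hold.
C8: d − e = 19 − 16 = 3 — holds.
C9: values 16, 10, 19; f = 16 is not < a = 10 — does not hold.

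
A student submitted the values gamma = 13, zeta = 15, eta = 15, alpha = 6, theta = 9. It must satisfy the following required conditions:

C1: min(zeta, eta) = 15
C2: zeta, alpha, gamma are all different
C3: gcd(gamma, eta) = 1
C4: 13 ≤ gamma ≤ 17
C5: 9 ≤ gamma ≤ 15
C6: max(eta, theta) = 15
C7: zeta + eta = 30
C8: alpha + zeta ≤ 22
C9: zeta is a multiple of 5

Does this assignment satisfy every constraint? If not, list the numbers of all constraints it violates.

None — every constraint holds.

C1: min(15, 15) = 15 — holds.
C2: values 15, 6, 13 are pairwise distinct — holds.
C3: gcd(13, 15) = 1 — holds.
C4: gamma = 13 lies in [13, 17] — holds.
C5: gamma = 13 lies in [9, 15] — holds.
C6: max(15, 9) = 15 — holds.
C7: zeta + eta = 15 + 15 = 30 — holds.
C8: alpha + zeta = 6 + 15 = 21; 21 ≤ 22 — holds.
C9: 15 / 5 = 3, so 5 divides 15 — holds.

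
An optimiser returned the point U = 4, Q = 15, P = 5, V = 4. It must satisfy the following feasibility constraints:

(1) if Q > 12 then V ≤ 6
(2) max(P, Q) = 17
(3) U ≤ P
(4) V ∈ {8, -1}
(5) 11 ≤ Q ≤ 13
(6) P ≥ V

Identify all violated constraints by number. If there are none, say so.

No — constraints 2, 4, 5 are not satisfied.

(1) Q = 15 > 12, so we need V ≤ 6; V = 4 ≤ 6 — holds.
(2) max(5, 15) = 15, not 17 — fails.
(3) U = 4, P = 5; 4 ≤ 5 — holds.
(4) V = 4 is not in {8, -1} — fails.
(5) Q = 15 is outside [11, 13] — fails.
(6) P = 5, V = 4; 5 ≥ 4 — holds.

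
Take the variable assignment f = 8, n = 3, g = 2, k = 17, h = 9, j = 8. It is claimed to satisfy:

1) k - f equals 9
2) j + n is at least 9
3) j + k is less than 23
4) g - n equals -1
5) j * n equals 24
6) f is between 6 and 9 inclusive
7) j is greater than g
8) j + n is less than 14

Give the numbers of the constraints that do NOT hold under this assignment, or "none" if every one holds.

1) k - f = 17 - 8 = 9 — holds.
2) j + n = 8 + 3 = 11; 11 ≥ 9 — holds.
3) j + k = 8 + 17 = 25; 25 ≥ 23, bound 23 not met — does not hold.
4) g - n = 2 - 3 = -1 — holds.
5) j * n = 8 * 3 = 24 — holds.
6) f = 8 lies in [6, 9] — holds.
7) j = 8, g = 2; 8 > 2 — holds.
8) j + n = 8 + 3 = 11; 11 < 14 — holds.

Constraint 3 does not hold.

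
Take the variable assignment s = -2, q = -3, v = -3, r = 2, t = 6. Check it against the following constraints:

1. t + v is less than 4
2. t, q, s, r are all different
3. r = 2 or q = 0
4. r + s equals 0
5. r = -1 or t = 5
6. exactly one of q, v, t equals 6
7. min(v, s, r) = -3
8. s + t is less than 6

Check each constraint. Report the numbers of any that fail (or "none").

Constraint 5 is violated.

1. t + v = 6 + (-3) = 3; 3 < 4 — holds.
2. values 6, -3, -2, 2 are pairwise distinct — holds.
3. r = 2 = 2 (first disjunct) — holds.
4. r + s = 2 + (-2) = 0 — holds.
5. r = 2 ≠ -1 and t = 6 ≠ 5; both disjuncts false — fails.
6. q=-3, v=-3, t=6; 1 of them equals 6 — holds.
7. min(-3, -2, 2) = -3 — holds.
8. s + t = -2 + 6 = 4; 4 < 6 — holds.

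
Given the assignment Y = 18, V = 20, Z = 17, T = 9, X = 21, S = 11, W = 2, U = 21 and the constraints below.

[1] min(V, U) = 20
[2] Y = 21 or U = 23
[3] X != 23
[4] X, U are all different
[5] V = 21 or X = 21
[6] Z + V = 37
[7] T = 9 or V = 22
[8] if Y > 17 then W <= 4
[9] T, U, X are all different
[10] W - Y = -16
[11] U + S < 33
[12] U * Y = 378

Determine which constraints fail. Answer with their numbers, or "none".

Constraints 2, 4, 9 do not hold.

[1] min(20, 21) = 20  ✓
[2] Y = 18 ≠ 21 and U = 21 ≠ 23; both disjuncts false  ✗
[3] X = 21, and 21 ≠ 23  ✓
[4] X = U = 21, not all different  ✗
[5] V = 20 ≠ 21, but X = 21 = 21 (second disjunct)  ✓
[6] Z + V = 17 + 20 = 37  ✓
[7] T = 9 = 9 (first disjunct)  ✓
[8] Y = 18 > 17, so we need W ≤ 4; W = 2 ≤ 4  ✓
[9] U = X = 21, not all different  ✗
[10] W - Y = 2 - 18 = -16  ✓
[11] U + S = 21 + 11 = 32; 32 < 33  ✓
[12] U * Y = 21 * 18 = 378  ✓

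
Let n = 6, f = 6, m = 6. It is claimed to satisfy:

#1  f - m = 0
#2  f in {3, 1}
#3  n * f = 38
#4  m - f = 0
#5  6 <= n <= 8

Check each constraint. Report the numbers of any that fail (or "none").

Violated: 2 and 3.

#1 f - m = 6 - 6 = 0  ✔
#2 f = 6 is not in {3, 1}  ✘
#3 n * f = 6 * 6 = 36, not 38  ✘
#4 m - f = 6 - 6 = 0  ✔
#5 n = 6 lies in [6, 8]  ✔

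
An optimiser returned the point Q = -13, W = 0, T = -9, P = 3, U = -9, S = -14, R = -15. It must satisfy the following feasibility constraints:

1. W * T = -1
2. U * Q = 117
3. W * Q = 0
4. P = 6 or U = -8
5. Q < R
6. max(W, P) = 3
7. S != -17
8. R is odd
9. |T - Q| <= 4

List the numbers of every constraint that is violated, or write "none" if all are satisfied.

1. W * T = 0 * (-9) = 0, not -1  FAIL
2. U * Q = -9 * (-13) = 117  OK
3. W * Q = 0 * (-13) = 0  OK
4. P = 3 ≠ 6 and U = -9 ≠ -8; both disjuncts false  FAIL
5. Q = -13, R = -15; -13 ≥ -15 (want <)  FAIL
6. max(0, 3) = 3  OK
7. S = -14, and -14 ≠ -17  OK
8. R = -15 is odd  OK
9. |-9 - (-13)| = 4; 4 ≤ 4  OK

Constraints 1, 4, 5 are violated.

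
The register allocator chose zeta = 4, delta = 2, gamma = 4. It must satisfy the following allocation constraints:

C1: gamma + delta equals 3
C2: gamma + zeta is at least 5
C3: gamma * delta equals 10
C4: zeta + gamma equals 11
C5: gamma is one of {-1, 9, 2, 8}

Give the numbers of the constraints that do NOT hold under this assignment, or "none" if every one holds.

The assignment fails constraints 1, 3, 4, and 5.

C1: gamma + delta = 4 + 2 = 6, not 3  fails
C2: gamma + zeta = 4 + 4 = 8; 8 ≥ 5  holds
C3: gamma * delta = 4 * 2 = 8, not 10  fails
C4: zeta + gamma = 4 + 4 = 8, not 11  fails
C5: gamma = 4 is not in {-1, 9, 2, 8}  fails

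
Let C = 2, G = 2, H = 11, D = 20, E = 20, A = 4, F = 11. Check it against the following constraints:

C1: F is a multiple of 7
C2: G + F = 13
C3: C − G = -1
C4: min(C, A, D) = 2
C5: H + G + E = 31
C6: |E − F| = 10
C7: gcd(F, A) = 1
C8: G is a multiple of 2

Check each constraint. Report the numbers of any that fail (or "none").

C1: 11 = 7×1 + 4, so 7 does not divide 11 — violated.
C2: G + F = 2 + 11 = 13 — satisfied.
C3: C − G = 2 − 2 = 0, not -1 — violated.
C4: min(2, 4, 20) = 2 — satisfied.
C5: H + G + E = 11 + 2 + 20 = 33, not 31 — violated.
C6: |20 − 11| = 9, not 10 — violated.
C7: gcd(11, 4) = 1 — satisfied.
C8: 2 / 2 = 1, so 2 divides 2 — satisfied.

Constraints 1, 3, 5, 6 do not hold.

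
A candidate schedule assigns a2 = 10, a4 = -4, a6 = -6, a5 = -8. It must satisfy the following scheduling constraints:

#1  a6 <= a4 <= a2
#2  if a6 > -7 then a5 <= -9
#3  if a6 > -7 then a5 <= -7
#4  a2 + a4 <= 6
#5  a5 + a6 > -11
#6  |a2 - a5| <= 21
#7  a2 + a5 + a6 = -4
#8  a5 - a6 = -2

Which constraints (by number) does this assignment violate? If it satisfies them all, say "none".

Constraints 2, 5 do not hold.

#1 values -6 <= -4 <= 10  OK
#2 a6 = -6 > -7, so we need a5 ≤ -9; but a5 = -8 > -9  FAIL
#3 a6 = -6 > -7, so we need a5 ≤ -7; a5 = -8 ≤ -7  OK
#4 a2 + a4 = 10 + (-4) = 6; 6 ≤ 6  OK
#5 a5 + a6 = -8 + (-6) = -14; -14 ≤ -11, bound -11 not met  FAIL
#6 |10 - (-8)| = 18; 18 ≤ 21  OK
#7 a2 + a5 + a6 = 10 + (-8) + (-6) = -4  OK
#8 a5 - a6 = -8 - (-6) = -2  OK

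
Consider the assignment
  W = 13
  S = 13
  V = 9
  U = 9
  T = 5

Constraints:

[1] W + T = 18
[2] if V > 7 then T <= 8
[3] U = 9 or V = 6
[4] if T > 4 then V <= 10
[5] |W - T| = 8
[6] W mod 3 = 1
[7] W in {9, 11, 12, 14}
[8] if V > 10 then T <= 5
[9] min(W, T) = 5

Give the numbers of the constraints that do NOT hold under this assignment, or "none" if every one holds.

[1] W + T = 13 + 5 = 18 — holds.
[2] V = 9 > 7, so we need T ≤ 8; T = 5 ≤ 8 — holds.
[3] U = 9 = 9 (first disjunct) — holds.
[4] T = 5 > 4, so we need V ≤ 10; V = 9 ≤ 10 — holds.
[5] |13 - 5| = 8 — holds.
[6] 13 mod 3 = 1 — holds.
[7] W = 13 is not in {9, 11, 12, 14} — fails.
[8] V = 9, not > 10; antecedent false, conditional vacuously true — holds.
[9] min(13, 5) = 5 — holds.

The assignment fails constraint 7.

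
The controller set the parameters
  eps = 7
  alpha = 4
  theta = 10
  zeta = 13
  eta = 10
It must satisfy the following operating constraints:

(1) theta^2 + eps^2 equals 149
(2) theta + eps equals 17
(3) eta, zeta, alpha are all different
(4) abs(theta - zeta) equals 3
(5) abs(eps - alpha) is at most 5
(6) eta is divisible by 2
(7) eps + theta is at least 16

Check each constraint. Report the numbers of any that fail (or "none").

(1) theta^2 + eps^2 = 10^2 + 7^2 = 100 + 49 = 149  yes
(2) theta + eps = 10 + 7 = 17  yes
(3) values 10, 13, 4 are pairwise distinct  yes
(4) abs(10 - 13) = 3  yes
(5) abs(7 - 4) = 3; 3 ≤ 5  yes
(6) 10 / 2 = 5, so 2 divides 10  yes
(7) eps + theta = 7 + 10 = 17; 17 ≥ 16  yes

All constraints are satisfied.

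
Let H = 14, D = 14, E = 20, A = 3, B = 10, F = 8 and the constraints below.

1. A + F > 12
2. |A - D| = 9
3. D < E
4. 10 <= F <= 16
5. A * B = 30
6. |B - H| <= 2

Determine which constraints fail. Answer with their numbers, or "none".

Constraints 1, 2, 4, 6 are violated.

1. A + F = 3 + 8 = 11; 11 ≤ 12, bound 12 not met  ✘
2. |3 - 14| = 11, not 9  ✘
3. D = 14, E = 20; 14 < 20  ✔
4. F = 8 is outside [10, 16]  ✘
5. A * B = 3 * 10 = 30  ✔
6. |10 - 14| = 4; 4 > 2, exceeds bound 2  ✘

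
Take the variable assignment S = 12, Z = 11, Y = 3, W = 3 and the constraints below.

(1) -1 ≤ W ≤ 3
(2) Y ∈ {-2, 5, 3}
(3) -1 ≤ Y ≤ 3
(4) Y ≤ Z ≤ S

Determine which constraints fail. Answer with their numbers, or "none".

(1) W = 3 lies in [-1, 3] — holds.
(2) Y = 3 is in {-2, 5, 3} — holds.
(3) Y = 3 lies in [-1, 3] — holds.
(4) values 3 ≤ 11 ≤ 12 — holds.

None — every constraint holds.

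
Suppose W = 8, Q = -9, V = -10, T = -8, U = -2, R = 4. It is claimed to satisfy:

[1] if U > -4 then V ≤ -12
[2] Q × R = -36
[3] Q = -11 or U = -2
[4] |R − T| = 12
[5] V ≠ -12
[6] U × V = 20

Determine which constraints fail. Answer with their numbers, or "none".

Violated: 1.

[1] U = -2 > -4, so we need V ≤ -12; but V = -10 > -12 — violated.
[2] Q × R = -9 × 4 = -36 — satisfied.
[3] Q = -9 ≠ -11, but U = -2 = -2 (second disjunct) — satisfied.
[4] |4 − (-8)| = 12 — satisfied.
[5] V = -10, and -10 ≠ -12 — satisfied.
[6] U × V = -2 × (-10) = 20 — satisfied.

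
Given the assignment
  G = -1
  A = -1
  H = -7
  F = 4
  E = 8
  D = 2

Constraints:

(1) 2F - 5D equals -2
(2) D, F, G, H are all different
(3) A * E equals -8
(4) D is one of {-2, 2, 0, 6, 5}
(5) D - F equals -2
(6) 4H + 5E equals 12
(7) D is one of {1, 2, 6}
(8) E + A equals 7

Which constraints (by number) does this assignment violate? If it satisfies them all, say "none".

(1) 2F - 5D = 2(4) - 5(2) = -2 — OK.
(2) values 2, 4, -1, -7 are pairwise distinct — OK.
(3) A * E = -1 * 8 = -8 — OK.
(4) D = 2 is in {-2, 2, 0, 6, 5} — OK.
(5) D - F = 2 - 4 = -2 — OK.
(6) 4H + 5E = 4(-7) + 5(8) = 12 — OK.
(7) D = 2 is in {1, 2, 6} — OK.
(8) E + A = 8 + (-1) = 7 — OK.

All constraints are satisfied.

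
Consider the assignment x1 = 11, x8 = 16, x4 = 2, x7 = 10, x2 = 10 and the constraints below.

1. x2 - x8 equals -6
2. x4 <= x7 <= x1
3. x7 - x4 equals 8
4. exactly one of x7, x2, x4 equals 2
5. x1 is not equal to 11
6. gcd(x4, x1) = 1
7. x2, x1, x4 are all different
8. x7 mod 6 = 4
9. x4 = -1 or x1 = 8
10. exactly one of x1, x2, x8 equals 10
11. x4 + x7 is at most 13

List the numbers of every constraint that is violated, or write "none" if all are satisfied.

The assignment fails constraints 5 and 9.

1. x2 - x8 = 10 - 16 = -6  ✔
2. values 2 <= 10 <= 11  ✔
3. x7 - x4 = 10 - 2 = 8  ✔
4. x7=10, x2=10, x4=2; 1 of them equals 2  ✔
5. x1 = 11, but 11 is required to differ  ✘
6. gcd(2, 11) = 1  ✔
7. values 10, 11, 2 are pairwise distinct  ✔
8. 10 mod 6 = 4  ✔
9. x4 = 2 ≠ -1 and x1 = 11 ≠ 8; both disjuncts false  ✘
10. x1=11, x2=10, x8=16; 1 of them equals 10  ✔
11. x4 + x7 = 2 + 10 = 12; 12 ≤ 13  ✔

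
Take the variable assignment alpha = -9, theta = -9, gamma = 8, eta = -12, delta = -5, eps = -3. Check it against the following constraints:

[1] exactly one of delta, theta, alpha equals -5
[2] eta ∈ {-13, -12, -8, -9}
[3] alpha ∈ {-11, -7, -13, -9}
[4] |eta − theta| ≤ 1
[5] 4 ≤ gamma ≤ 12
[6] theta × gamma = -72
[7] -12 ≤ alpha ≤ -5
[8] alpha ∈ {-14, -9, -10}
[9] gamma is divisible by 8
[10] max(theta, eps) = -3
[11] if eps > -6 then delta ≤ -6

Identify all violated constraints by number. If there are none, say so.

The assignment fails constraints 4 and 11.

[1] delta=-5, theta=-9, alpha=-9; 1 of them equals -5 — OK.
[2] eta = -12 is in {-13, -12, -8, -9} — OK.
[3] alpha = -9 is in {-11, -7, -13, -9} — OK.
[4] |-12 − (-9)| = 3; 3 > 1, exceeds bound 1 — violated.
[5] gamma = 8 lies in [4, 12] — OK.
[6] theta × gamma = -9 × 8 = -72 — OK.
[7] alpha = -9 lies in [-12, -5] — OK.
[8] alpha = -9 is in {-14, -9, -10} — OK.
[9] 8 / 8 = 1, so 8 divides 8 — OK.
[10] max(-9, -3) = -3 — OK.
[11] eps = -3 > -6, so we need delta ≤ -6; but delta = -5 > -6 — violated.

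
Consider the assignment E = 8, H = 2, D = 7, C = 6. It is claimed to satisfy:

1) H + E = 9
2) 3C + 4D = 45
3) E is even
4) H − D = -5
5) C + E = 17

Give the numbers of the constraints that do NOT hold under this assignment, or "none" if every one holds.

Constraints 1, 2, and 5 are violated.

1) H + E = 2 + 8 = 10, not 9 — violated.
2) 3C + 4D = 3(6) + 4(7) = 46, not 45 — violated.
3) E = 8 is even — satisfied.
4) H − D = 2 − 7 = -5 — satisfied.
5) C + E = 6 + 8 = 14, not 17 — violated.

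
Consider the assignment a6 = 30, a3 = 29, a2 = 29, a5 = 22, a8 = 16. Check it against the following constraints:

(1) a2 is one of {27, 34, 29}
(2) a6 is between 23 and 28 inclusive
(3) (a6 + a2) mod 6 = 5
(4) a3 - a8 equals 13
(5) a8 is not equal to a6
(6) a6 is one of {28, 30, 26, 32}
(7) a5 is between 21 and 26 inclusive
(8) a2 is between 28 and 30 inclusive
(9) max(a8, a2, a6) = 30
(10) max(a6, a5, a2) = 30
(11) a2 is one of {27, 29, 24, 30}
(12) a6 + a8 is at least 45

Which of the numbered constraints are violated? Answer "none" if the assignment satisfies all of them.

Constraint 2 does not hold.

(1) a2 = 29 is in {27, 34, 29} — holds.
(2) a6 = 30 is outside [23, 28] — does not hold.
(3) a6 + a2 = 59; 59 mod 6 = 5 — holds.
(4) a3 - a8 = 29 - 16 = 13 — holds.
(5) a8 = 16, a6 = 30; distinct — holds.
(6) a6 = 30 is in {28, 30, 26, 32} — holds.
(7) a5 = 22 lies in [21, 26] — holds.
(8) a2 = 29 lies in [28, 30] — holds.
(9) max(16, 29, 30) = 30 — holds.
(10) max(30, 22, 29) = 30 — holds.
(11) a2 = 29 is in {27, 29, 24, 30} — holds.
(12) a6 + a8 = 30 + 16 = 46; 46 ≥ 45 — holds.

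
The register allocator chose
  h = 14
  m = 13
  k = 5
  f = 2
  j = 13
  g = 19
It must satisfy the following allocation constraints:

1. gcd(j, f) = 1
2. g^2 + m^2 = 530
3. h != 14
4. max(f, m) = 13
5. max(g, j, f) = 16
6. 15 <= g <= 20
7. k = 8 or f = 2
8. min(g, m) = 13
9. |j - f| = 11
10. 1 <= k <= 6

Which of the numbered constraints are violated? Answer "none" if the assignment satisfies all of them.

1. gcd(13, 2) = 1 — satisfied.
2. g^2 + m^2 = 19^2 + 13^2 = 361 + 169 = 530 — satisfied.
3. h = 14, but 14 is required to differ — violated.
4. max(2, 13) = 13 — satisfied.
5. max(19, 13, 2) = 19, not 16 — violated.
6. g = 19 lies in [15, 20] — satisfied.
7. k = 5 ≠ 8, but f = 2 = 2 (second disjunct) — satisfied.
8. min(19, 13) = 13 — satisfied.
9. |13 - 2| = 11 — satisfied.
10. k = 5 lies in [1, 6] — satisfied.

The assignment fails constraints 3 and 5.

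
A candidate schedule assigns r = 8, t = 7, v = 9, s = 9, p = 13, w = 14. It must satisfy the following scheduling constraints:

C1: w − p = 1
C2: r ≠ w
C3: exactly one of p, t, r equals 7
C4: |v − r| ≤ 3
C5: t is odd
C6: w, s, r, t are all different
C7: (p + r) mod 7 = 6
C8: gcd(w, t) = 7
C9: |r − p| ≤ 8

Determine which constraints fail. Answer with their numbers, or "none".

C1: w − p = 14 − 13 = 1 — satisfied.
C2: r = 8, w = 14; distinct — satisfied.
C3: p=13, t=7, r=8; 1 of them equals 7 — satisfied.
C4: |9 − 8| = 1; 1 ≤ 3 — satisfied.
C5: t = 7 is odd — satisfied.
C6: values 14, 9, 8, 7 are pairwise distinct — satisfied.
C7: p + r = 21; 21 mod 7 = 0, not 6 — violated.
C8: gcd(14, 7) = 7 — satisfied.
C9: |8 − 13| = 5; 5 ≤ 8 — satisfied.

No — constraint 7 is not satisfied.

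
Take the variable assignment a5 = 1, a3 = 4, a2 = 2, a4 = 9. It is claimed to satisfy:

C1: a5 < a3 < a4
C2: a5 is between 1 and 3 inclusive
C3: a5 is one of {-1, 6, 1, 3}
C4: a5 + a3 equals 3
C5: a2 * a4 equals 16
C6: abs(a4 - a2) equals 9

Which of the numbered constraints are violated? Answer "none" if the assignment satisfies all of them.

Constraints 4, 5, and 6 do not hold.

C1: values 1 < 4 < 9 — OK.
C2: a5 = 1 lies in [1, 3] — OK.
C3: a5 = 1 is in {-1, 6, 1, 3} — OK.
C4: a5 + a3 = 1 + 4 = 5, not 3 — violated.
C5: a2 * a4 = 2 * 9 = 18, not 16 — violated.
C6: abs(9 - 2) = 7, not 9 — violated.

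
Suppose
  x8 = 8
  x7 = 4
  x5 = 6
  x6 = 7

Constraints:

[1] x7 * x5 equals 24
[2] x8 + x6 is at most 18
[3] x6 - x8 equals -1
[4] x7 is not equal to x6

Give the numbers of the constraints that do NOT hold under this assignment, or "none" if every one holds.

No violations.

[1] x7 * x5 = 4 * 6 = 24 — satisfied.
[2] x8 + x6 = 8 + 7 = 15; 15 ≤ 18 — satisfied.
[3] x6 - x8 = 7 - 8 = -1 — satisfied.
[4] x7 = 4, x6 = 7; distinct — satisfied.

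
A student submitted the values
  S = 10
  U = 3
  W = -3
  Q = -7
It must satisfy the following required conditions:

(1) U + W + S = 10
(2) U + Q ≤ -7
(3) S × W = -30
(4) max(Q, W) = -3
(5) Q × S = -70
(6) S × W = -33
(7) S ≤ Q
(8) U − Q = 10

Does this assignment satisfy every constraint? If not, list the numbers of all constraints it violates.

(1) U + W + S = 3 + (-3) + 10 = 10  holds
(2) U + Q = 3 + (-7) = -4; -4 > -7, bound -7 not met  fails
(3) S × W = 10 × (-3) = -30  holds
(4) max(-7, -3) = -3  holds
(5) Q × S = -7 × 10 = -70  holds
(6) S × W = 10 × (-3) = -30, not -33  fails
(7) S = 10, Q = -7; 10 > -7 (want ≤)  fails
(8) U − Q = 3 − (-7) = 10  holds

Constraints 2, 6, 7 are violated.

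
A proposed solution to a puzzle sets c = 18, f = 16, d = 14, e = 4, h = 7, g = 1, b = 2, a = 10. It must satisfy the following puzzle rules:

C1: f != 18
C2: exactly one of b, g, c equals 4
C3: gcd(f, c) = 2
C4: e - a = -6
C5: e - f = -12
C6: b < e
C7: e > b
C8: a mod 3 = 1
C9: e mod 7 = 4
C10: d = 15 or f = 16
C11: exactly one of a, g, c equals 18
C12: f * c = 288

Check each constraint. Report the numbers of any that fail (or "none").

Violated: 2.

C1: f = 16, and 16 ≠ 18  true
C2: b=2, g=1, c=18; 0 of them equal 4, not exactly one  false
C3: gcd(16, 18) = 2  true
C4: e - a = 4 - 10 = -6  true
C5: e - f = 4 - 16 = -12  true
C6: b = 2, e = 4; 2 < 4  true
C7: e = 4, b = 2; 4 > 2  true
C8: 10 mod 3 = 1  true
C9: 4 mod 7 = 4  true
C10: d = 14 ≠ 15, but f = 16 = 16 (second disjunct)  true
C11: a=10, g=1, c=18; 1 of them equals 18  true
C12: f * c = 16 * 18 = 288  true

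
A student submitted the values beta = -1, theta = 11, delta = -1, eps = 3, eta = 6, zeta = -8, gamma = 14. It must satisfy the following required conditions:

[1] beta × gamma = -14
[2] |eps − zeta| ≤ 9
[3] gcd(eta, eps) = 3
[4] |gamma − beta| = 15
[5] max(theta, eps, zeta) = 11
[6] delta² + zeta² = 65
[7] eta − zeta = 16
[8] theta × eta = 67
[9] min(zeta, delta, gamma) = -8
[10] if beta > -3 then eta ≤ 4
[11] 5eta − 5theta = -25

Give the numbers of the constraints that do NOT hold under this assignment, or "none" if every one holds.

[1] beta × gamma = -1 × 14 = -14  OK
[2] |3 − (-8)| = 11; 11 > 9, exceeds bound 9  FAIL
[3] gcd(6, 3) = 3  OK
[4] |14 − (-1)| = 15  OK
[5] max(11, 3, -8) = 11  OK
[6] delta² + zeta² = (-1)² + (-8)² = 1 + 64 = 65  OK
[7] eta − zeta = 6 − (-8) = 14, not 16  FAIL
[8] theta × eta = 11 × 6 = 66, not 67  FAIL
[9] min(-8, -1, 14) = -8  OK
[10] beta = -1 > -3, so we need eta ≤ 4; but eta = 6 > 4  FAIL
[11] 5eta − 5theta = 5(6) − 5(11) = -25  OK

Constraints 2, 7, 8, 10 are violated.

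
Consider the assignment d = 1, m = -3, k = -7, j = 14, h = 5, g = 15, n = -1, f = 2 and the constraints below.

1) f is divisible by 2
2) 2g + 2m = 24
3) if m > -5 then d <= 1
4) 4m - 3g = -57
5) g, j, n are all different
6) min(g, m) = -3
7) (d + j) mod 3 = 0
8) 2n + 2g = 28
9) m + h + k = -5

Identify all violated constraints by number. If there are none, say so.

No violations.

1) 2 / 2 = 1, so 2 divides 2 — holds.
2) 2g + 2m = 2(15) + 2(-3) = 24 — holds.
3) m = -3 > -5, so we need d ≤ 1; d = 1 ≤ 1 — holds.
4) 4m - 3g = 4(-3) - 3(15) = -57 — holds.
5) values 15, 14, -1 are pairwise distinct — holds.
6) min(15, -3) = -3 — holds.
7) d + j = 15; 15 mod 3 = 0 — holds.
8) 2n + 2g = 2(-1) + 2(15) = 28 — holds.
9) m + h + k = -3 + 5 + (-7) = -5 — holds.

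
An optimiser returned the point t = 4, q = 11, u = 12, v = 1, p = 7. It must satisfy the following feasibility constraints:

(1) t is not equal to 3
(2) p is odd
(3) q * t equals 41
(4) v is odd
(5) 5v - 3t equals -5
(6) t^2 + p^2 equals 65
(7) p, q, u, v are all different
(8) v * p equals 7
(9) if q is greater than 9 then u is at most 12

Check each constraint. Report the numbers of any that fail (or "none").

(1) t = 4, and 4 ≠ 3 — OK.
(2) p = 7 is odd — OK.
(3) q * t = 11 * 4 = 44, not 41 — violated.
(4) v = 1 is odd — OK.
(5) 5v - 3t = 5(1) - 3(4) = -7, not -5 — violated.
(6) t^2 + p^2 = 4^2 + 7^2 = 16 + 49 = 65 — OK.
(7) values 7, 11, 12, 1 are pairwise distinct — OK.
(8) v * p = 1 * 7 = 7 — OK.
(9) q = 11 > 9, so we need u ≤ 12; u = 12 ≤ 12 — OK.

No — constraints 3, 5 are not satisfied.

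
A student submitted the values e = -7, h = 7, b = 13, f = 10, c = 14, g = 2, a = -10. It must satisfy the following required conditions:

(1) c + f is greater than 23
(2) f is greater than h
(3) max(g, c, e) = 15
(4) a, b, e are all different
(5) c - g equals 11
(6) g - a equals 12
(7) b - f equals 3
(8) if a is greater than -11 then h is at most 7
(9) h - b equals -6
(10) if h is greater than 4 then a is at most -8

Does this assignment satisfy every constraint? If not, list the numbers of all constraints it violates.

(1) c + f = 14 + 10 = 24; 24 > 23 — OK.
(2) f = 10, h = 7; 10 > 7 — OK.
(3) max(2, 14, -7) = 14, not 15 — violated.
(4) values -10, 13, -7 are pairwise distinct — OK.
(5) c - g = 14 - 2 = 12, not 11 — violated.
(6) g - a = 2 - (-10) = 12 — OK.
(7) b - f = 13 - 10 = 3 — OK.
(8) a = -10 > -11, so we need h ≤ 7; h = 7 ≤ 7 — OK.
(9) h - b = 7 - 13 = -6 — OK.
(10) h = 7 > 4, so we need a ≤ -8; a = -10 ≤ -8 — OK.

Violated: 3, 5.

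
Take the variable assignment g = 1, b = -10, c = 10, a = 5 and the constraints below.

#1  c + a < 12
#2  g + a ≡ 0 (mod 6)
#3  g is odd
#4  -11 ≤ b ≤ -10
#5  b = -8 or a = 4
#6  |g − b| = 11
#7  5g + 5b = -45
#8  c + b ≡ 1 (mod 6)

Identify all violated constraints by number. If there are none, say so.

Constraints 1, 5, and 8 are violated.

#1 c + a = 10 + 5 = 15; 15 ≥ 12, bound 12 not met  ✘
#2 g + a = 6; 6 mod 6 = 0  ✔
#3 g = 1 is odd  ✔
#4 b = -10 lies in [-11, -10]  ✔
#5 b = -10 ≠ -8 and a = 5 ≠ 4; both disjuncts false  ✘
#6 |1 − (-10)| = 11  ✔
#7 5g + 5b = 5(1) + 5(-10) = -45  ✔
#8 c + b = 0; 0 mod 6 = 0, not 1  ✘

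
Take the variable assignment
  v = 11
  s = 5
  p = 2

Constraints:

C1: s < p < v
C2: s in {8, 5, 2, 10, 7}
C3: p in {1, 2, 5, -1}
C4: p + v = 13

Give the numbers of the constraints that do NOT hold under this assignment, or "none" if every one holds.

C1: values 5, 2, 11; s = 5 is not < p = 2 — violated.
C2: s = 5 is in {8, 5, 2, 10, 7} — OK.
C3: p = 2 is in {1, 2, 5, -1} — OK.
C4: p + v = 2 + 11 = 13 — OK.

No — constraint 1 is not satisfied.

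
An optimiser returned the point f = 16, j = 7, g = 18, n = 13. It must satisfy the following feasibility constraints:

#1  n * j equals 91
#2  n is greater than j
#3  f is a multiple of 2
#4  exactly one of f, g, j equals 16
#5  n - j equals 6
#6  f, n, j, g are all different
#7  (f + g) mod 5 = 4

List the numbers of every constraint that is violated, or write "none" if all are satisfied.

No violations.

#1 n * j = 13 * 7 = 91  OK
#2 n = 13, j = 7; 13 > 7  OK
#3 16 / 2 = 8, so 2 divides 16  OK
#4 f=16, g=18, j=7; 1 of them equals 16  OK
#5 n - j = 13 - 7 = 6  OK
#6 values 16, 13, 7, 18 are pairwise distinct  OK
#7 f + g = 34; 34 mod 5 = 4  OK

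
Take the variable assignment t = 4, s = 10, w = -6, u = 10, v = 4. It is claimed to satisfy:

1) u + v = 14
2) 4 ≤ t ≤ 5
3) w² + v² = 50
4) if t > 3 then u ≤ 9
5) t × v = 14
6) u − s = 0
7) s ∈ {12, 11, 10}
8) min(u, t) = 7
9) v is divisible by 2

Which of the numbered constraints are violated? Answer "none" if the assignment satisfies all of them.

1) u + v = 10 + 4 = 14 — OK.
2) t = 4 lies in [4, 5] — OK.
3) w² + v² = (-6)² + 4² = 36 + 16 = 52, not 50 — violated.
4) t = 4 > 3, so we need u ≤ 9; but u = 10 > 9 — violated.
5) t × v = 4 × 4 = 16, not 14 — violated.
6) u − s = 10 − 10 = 0 — OK.
7) s = 10 is in {12, 11, 10} — OK.
8) min(10, 4) = 4, not 7 — violated.
9) 4 / 2 = 2, so 2 divides 4 — OK.

The assignment fails constraints 3, 4, 5, and 8.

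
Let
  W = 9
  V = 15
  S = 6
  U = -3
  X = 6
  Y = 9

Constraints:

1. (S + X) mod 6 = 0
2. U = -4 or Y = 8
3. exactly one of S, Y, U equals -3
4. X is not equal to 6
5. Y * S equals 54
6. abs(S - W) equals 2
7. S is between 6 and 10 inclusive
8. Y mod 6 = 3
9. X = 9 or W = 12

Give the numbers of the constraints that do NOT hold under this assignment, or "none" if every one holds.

Violated: 2, 4, 6, 9.

1. S + X = 12; 12 mod 6 = 0  holds
2. U = -3 ≠ -4 and Y = 9 ≠ 8; both disjuncts false  fails
3. S=6, Y=9, U=-3; 1 of them equals -3  holds
4. X = 6, but 6 is required to differ  fails
5. Y * S = 9 * 6 = 54  holds
6. abs(6 - 9) = 3, not 2  fails
7. S = 6 lies in [6, 10]  holds
8. 9 mod 6 = 3  holds
9. X = 6 ≠ 9 and W = 9 ≠ 12; both disjuncts false  fails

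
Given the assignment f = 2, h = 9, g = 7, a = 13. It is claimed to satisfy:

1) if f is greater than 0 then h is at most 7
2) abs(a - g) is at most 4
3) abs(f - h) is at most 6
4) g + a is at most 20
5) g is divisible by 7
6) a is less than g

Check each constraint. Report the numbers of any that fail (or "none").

1) f = 2 > 0, so we need h ≤ 7; but h = 9 > 7 — violated.
2) abs(13 - 7) = 6; 6 > 4, exceeds bound 4 — violated.
3) abs(2 - 9) = 7; 7 > 6, exceeds bound 6 — violated.
4) g + a = 7 + 13 = 20; 20 ≤ 20 — satisfied.
5) 7 / 7 = 1, so 7 divides 7 — satisfied.
6) a = 13, g = 7; 13 ≥ 7 (want <) — violated.

Constraints 1, 2, 3, 6 are violated.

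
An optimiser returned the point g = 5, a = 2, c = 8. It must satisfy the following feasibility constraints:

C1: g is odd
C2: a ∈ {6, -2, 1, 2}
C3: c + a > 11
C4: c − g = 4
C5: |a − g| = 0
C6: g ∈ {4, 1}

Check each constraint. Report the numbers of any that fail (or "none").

C1: g = 5 is odd  ✔
C2: a = 2 is in {6, -2, 1, 2}  ✔
C3: c + a = 8 + 2 = 10; 10 ≤ 11, bound 11 not met  ✘
C4: c − g = 8 − 5 = 3, not 4  ✘
C5: |2 − 5| = 3, not 0  ✘
C6: g = 5 is not in {4, 1}  ✘

Violated: 3, 4, 5, 6.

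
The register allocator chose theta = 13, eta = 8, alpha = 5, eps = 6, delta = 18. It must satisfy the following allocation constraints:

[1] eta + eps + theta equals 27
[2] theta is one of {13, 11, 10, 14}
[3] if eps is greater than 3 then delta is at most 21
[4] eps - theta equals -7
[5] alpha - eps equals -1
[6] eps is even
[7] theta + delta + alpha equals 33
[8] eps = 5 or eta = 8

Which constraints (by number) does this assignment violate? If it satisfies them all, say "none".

[1] eta + eps + theta = 8 + 6 + 13 = 27 — satisfied.
[2] theta = 13 is in {13, 11, 10, 14} — satisfied.
[3] eps = 6 > 3, so we need delta ≤ 21; delta = 18 ≤ 21 — satisfied.
[4] eps - theta = 6 - 13 = -7 — satisfied.
[5] alpha - eps = 5 - 6 = -1 — satisfied.
[6] eps = 6 is even — satisfied.
[7] theta + delta + alpha = 13 + 18 + 5 = 36, not 33 — violated.
[8] eps = 6 ≠ 5, but eta = 8 = 8 (second disjunct) — satisfied.

The assignment fails constraint 7.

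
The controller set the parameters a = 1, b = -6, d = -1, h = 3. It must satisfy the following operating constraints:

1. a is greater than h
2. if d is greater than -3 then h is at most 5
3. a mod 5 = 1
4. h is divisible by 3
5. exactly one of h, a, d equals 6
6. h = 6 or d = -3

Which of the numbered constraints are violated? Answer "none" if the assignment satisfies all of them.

Violated: 1, 5, and 6.

1. a = 1, h = 3; 1 ≤ 3 (want >)  ✘
2. d = -1 > -3, so we need h ≤ 5; h = 3 ≤ 5  ✔
3. 1 mod 5 = 1  ✔
4. 3 / 3 = 1, so 3 divides 3  ✔
5. h=3, a=1, d=-1; 0 of them equal 6, not exactly one  ✘
6. h = 3 ≠ 6 and d = -1 ≠ -3; both disjuncts false  ✘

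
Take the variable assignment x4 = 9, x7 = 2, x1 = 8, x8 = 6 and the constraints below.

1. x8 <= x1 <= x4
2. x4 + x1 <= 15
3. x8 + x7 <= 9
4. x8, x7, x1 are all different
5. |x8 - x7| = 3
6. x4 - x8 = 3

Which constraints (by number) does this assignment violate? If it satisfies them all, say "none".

1. values 6 <= 8 <= 9  ✔
2. x4 + x1 = 9 + 8 = 17; 17 > 15, bound 15 not met  ✘
3. x8 + x7 = 6 + 2 = 8; 8 ≤ 9  ✔
4. values 6, 2, 8 are pairwise distinct  ✔
5. |6 - 2| = 4, not 3  ✘
6. x4 - x8 = 9 - 6 = 3  ✔

The assignment fails constraints 2 and 5.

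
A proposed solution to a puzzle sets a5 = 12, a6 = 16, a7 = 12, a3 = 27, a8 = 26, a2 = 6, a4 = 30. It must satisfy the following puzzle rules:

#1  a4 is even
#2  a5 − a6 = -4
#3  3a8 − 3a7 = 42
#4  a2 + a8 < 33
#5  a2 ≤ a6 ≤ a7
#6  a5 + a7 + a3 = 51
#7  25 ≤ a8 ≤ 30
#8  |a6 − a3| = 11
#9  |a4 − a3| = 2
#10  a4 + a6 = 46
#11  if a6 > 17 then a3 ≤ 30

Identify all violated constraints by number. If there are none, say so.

#1 a4 = 30 is even — holds.
#2 a5 − a6 = 12 − 16 = -4 — holds.
#3 3a8 − 3a7 = 3(26) − 3(12) = 42 — holds.
#4 a2 + a8 = 6 + 26 = 32; 32 < 33 — holds.
#5 values 6, 16, 12; a6 = 16 is not ≤ a7 = 12 — does not hold.
#6 a5 + a7 + a3 = 12 + 12 + 27 = 51 — holds.
#7 a8 = 26 lies in [25, 30] — holds.
#8 |16 − 27| = 11 — holds.
#9 |30 − 27| = 3, not 2 — does not hold.
#10 a4 + a6 = 30 + 16 = 46 — holds.
#11 a6 = 16, not > 17; antecedent false, conditional vacuously true — holds.

The assignment fails constraints 5 and 9.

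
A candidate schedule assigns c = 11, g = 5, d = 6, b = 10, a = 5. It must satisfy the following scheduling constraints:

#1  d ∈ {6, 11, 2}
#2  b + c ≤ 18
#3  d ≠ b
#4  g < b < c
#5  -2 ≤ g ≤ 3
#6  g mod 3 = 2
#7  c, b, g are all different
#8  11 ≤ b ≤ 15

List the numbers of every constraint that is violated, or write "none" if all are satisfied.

#1 d = 6 is in {6, 11, 2} — holds.
#2 b + c = 10 + 11 = 21; 21 > 18, bound 18 not met — fails.
#3 d = 6, b = 10; distinct — holds.
#4 values 5 < 10 < 11 — holds.
#5 g = 5 is outside [-2, 3] — fails.
#6 5 mod 3 = 2 — holds.
#7 values 11, 10, 5 are pairwise distinct — holds.
#8 b = 10 is outside [11, 15] — fails.

No — constraints 2, 5, and 8 are not satisfied.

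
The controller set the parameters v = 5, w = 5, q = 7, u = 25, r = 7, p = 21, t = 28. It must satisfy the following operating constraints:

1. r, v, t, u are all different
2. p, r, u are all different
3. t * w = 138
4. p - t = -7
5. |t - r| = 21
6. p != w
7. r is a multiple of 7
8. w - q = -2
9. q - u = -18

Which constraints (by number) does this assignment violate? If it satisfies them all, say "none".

Violated: 3.

1. values 7, 5, 28, 25 are pairwise distinct  true
2. values 21, 7, 25 are pairwise distinct  true
3. t * w = 28 * 5 = 140, not 138  false
4. p - t = 21 - 28 = -7  true
5. |28 - 7| = 21  true
6. p = 21, w = 5; distinct  true
7. 7 / 7 = 1, so 7 divides 7  true
8. w - q = 5 - 7 = -2  true
9. q - u = 7 - 25 = -18  true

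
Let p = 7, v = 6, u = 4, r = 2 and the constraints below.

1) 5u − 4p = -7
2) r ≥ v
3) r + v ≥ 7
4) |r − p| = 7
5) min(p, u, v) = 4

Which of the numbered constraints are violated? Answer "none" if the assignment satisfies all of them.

1) 5u − 4p = 5(4) − 4(7) = -8, not -7  ✘
2) r = 2, v = 6; 2 < 6 (want ≥)  ✘
3) r + v = 2 + 6 = 8; 8 ≥ 7  ✔
4) |2 − 7| = 5, not 7  ✘
5) min(7, 4, 6) = 4  ✔

Constraints 1, 2, 4 are violated.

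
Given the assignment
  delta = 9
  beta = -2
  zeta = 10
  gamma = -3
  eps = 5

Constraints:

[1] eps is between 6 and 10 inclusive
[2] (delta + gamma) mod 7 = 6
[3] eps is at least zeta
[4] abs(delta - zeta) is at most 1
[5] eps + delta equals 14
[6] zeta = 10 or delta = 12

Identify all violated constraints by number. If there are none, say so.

[1] eps = 5 is outside [6, 10] — fails.
[2] delta + gamma = 6; 6 mod 7 = 6 — holds.
[3] eps = 5, zeta = 10; 5 < 10 (want ≥) — fails.
[4] abs(9 - 10) = 1; 1 ≤ 1 — holds.
[5] eps + delta = 5 + 9 = 14 — holds.
[6] zeta = 10 = 10 (first disjunct) — holds.

Violated: 1 and 3.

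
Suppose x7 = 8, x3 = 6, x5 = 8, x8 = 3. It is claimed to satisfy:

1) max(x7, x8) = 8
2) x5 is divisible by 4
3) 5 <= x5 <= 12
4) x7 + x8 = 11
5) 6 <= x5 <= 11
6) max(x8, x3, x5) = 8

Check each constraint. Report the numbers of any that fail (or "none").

None — every constraint holds.

1) max(8, 3) = 8 — holds.
2) 8 / 4 = 2, so 4 divides 8 — holds.
3) x5 = 8 lies in [5, 12] — holds.
4) x7 + x8 = 8 + 3 = 11 — holds.
5) x5 = 8 lies in [6, 11] — holds.
6) max(3, 6, 8) = 8 — holds.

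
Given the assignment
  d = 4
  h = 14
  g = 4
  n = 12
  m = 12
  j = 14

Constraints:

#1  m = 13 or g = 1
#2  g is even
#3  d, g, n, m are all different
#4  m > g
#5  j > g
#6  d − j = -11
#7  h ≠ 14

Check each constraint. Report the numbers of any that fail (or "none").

No — constraints 1, 3, 6, and 7 are not satisfied.

#1 m = 12 ≠ 13 and g = 4 ≠ 1; both disjuncts false  no
#2 g = 4 is even  yes
#3 d = g = 4, not all different  no
#4 m = 12, g = 4; 12 > 4  yes
#5 j = 14, g = 4; 14 > 4  yes
#6 d − j = 4 − 14 = -10, not -11  no
#7 h = 14, but 14 is required to differ  no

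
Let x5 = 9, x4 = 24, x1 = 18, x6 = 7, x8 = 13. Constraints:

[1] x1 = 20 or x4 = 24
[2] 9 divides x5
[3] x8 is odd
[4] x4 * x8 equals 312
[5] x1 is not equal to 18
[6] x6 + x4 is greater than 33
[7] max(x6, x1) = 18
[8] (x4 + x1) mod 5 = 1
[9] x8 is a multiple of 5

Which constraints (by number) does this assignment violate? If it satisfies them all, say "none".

[1] x1 = 18 ≠ 20, but x4 = 24 = 24 (second disjunct) — OK.
[2] 9 / 9 = 1, so 9 divides 9 — OK.
[3] x8 = 13 is odd — OK.
[4] x4 * x8 = 24 * 13 = 312 — OK.
[5] x1 = 18, but 18 is required to differ — violated.
[6] x6 + x4 = 7 + 24 = 31; 31 ≤ 33, bound 33 not met — violated.
[7] max(7, 18) = 18 — OK.
[8] x4 + x1 = 42; 42 mod 5 = 2, not 1 — violated.
[9] 13 = 5*2 + 3, so 5 does not divide 13 — violated.

Constraints 5, 6, 8, and 9 do not hold.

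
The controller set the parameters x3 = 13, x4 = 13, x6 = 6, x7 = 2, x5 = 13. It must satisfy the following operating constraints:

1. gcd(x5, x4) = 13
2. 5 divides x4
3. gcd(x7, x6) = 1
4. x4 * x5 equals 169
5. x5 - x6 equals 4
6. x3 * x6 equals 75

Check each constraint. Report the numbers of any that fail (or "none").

Violated: 2, 3, 5, and 6.

1. gcd(13, 13) = 13 — OK.
2. 13 = 5*2 + 3, so 5 does not divide 13 — violated.
3. gcd(2, 6) = 2, not 1 — violated.
4. x4 * x5 = 13 * 13 = 169 — OK.
5. x5 - x6 = 13 - 6 = 7, not 4 — violated.
6. x3 * x6 = 13 * 6 = 78, not 75 — violated.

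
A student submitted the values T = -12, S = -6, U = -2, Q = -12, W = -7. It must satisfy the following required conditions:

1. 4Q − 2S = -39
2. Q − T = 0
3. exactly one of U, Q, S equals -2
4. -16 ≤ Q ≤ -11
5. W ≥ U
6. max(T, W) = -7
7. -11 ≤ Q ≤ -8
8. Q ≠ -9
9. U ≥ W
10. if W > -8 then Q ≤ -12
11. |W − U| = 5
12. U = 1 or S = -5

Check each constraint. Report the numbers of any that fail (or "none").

1. 4Q − 2S = 4(-12) − 2(-6) = -36, not -39 — violated.
2. Q − T = -12 − (-12) = 0 — OK.
3. U=-2, Q=-12, S=-6; 1 of them equals -2 — OK.
4. Q = -12 lies in [-16, -11] — OK.
5. W = -7, U = -2; -7 < -2 (want ≥) — violated.
6. max(-12, -7) = -7 — OK.
7. Q = -12 is outside [-11, -8] — violated.
8. Q = -12, and -12 ≠ -9 — OK.
9. U = -2, W = -7; -2 ≥ -7 — OK.
10. W = -7 > -8, so we need Q ≤ -12; Q = -12 ≤ -12 — OK.
11. |-7 − (-2)| = 5 — OK.
12. U = -2 ≠ 1 and S = -6 ≠ -5; both disjuncts false — violated.

The assignment fails constraints 1, 5, 7, 12.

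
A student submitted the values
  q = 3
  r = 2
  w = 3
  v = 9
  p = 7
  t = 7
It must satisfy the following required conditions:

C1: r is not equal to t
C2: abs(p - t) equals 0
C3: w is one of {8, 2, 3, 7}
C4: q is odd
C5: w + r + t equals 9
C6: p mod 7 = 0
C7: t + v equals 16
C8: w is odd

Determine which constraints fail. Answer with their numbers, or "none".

Constraint 5 does not hold.

C1: r = 2, t = 7; distinct — OK.
C2: abs(7 - 7) = 0 — OK.
C3: w = 3 is in {8, 2, 3, 7} — OK.
C4: q = 3 is odd — OK.
C5: w + r + t = 3 + 2 + 7 = 12, not 9 — violated.
C6: 7 mod 7 = 0 — OK.
C7: t + v = 7 + 9 = 16 — OK.
C8: w = 3 is odd — OK.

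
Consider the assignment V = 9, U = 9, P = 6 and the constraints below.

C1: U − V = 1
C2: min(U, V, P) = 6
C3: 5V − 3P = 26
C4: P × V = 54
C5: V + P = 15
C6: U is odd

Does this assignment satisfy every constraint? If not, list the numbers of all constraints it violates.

The assignment fails constraints 1 and 3.

C1: U − V = 9 − 9 = 0, not 1  no
C2: min(9, 9, 6) = 6  yes
C3: 5V − 3P = 5(9) − 3(6) = 27, not 26  no
C4: P × V = 6 × 9 = 54  yes
C5: V + P = 9 + 6 = 15  yes
C6: U = 9 is odd  yes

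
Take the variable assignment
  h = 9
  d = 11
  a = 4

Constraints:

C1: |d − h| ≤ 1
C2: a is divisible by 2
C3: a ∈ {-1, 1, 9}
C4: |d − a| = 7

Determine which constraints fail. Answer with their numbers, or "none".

The assignment fails constraints 1 and 3.

C1: |11 − 9| = 2; 2 > 1, exceeds bound 1 — violated.
C2: 4 / 2 = 2, so 2 divides 4 — satisfied.
C3: a = 4 is not in {-1, 1, 9} — violated.
C4: |11 − 4| = 7 — satisfied.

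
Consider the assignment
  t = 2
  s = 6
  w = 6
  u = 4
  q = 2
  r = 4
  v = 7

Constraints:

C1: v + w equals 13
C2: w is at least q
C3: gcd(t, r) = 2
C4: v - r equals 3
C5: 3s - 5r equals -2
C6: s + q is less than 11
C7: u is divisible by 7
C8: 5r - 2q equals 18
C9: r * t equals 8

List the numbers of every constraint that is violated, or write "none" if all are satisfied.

Constraints 7 and 8 are violated.

C1: v + w = 7 + 6 = 13  holds
C2: w = 6, q = 2; 6 ≥ 2  holds
C3: gcd(2, 4) = 2  holds
C4: v - r = 7 - 4 = 3  holds
C5: 3s - 5r = 3(6) - 5(4) = -2  holds
C6: s + q = 6 + 2 = 8; 8 < 11  holds
C7: 4 = 7*0 + 4, so 7 does not divide 4  fails
C8: 5r - 2q = 5(4) - 2(2) = 16, not 18  fails
C9: r * t = 4 * 2 = 8  holds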